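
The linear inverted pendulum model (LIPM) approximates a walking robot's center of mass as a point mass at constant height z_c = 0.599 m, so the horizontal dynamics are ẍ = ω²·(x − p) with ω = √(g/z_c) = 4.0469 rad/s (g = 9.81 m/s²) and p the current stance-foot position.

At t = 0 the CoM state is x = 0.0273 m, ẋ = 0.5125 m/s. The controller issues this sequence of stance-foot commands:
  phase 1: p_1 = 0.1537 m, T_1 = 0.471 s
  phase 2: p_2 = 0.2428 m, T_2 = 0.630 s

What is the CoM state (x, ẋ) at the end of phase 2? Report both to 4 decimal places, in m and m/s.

phase 1: p=0.1537, T=0.471, ωT=1.906090, cosh=3.437698, sinh=3.289037; start (x,ẋ)=(0.027300, 0.512500) → end (x,ẋ)=(0.135699, 0.079385)
phase 2: p=0.2428, T=0.630, ωT=2.549547, cosh=6.439710, sinh=6.361593; start (x,ẋ)=(0.135699, 0.079385) → end (x,ẋ)=(-0.322108, -2.246067)

x = -0.3221, ẋ = -2.2461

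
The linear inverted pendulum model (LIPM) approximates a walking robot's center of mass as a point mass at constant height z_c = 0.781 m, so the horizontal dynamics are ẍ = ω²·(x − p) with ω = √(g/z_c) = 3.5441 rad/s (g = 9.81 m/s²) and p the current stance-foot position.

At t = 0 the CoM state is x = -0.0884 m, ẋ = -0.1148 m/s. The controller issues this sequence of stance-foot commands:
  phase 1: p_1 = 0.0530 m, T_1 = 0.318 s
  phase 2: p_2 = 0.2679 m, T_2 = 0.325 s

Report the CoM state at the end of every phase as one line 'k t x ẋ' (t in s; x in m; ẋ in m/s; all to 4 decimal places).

phase 1: p=0.0530, T=0.318, ωT=1.127024, cosh=1.705227, sinh=1.381230; start (x,ẋ)=(-0.088400, -0.114800) → end (x,ẋ)=(-0.232860, -0.887944)
phase 2: p=0.2679, T=0.325, ωT=1.151833, cosh=1.740021, sinh=1.423964; start (x,ẋ)=(-0.232860, -0.887944) → end (x,ẋ)=(-0.960195, -4.072211)

1 0.3180 -0.2329 -0.8879
2 0.6430 -0.9602 -4.0722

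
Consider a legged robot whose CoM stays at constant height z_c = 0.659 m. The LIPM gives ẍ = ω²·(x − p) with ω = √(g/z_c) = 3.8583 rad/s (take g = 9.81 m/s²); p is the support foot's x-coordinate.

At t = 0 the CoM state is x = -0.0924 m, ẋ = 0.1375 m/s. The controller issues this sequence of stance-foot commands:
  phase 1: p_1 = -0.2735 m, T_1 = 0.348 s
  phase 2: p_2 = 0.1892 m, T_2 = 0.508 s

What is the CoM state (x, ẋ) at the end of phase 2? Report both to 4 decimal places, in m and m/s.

x = 1.4630, ẋ = 5.1453

phase 1: p=-0.2735, T=0.348, ωT=1.342688, cosh=2.045234, sinh=1.784091; start (x,ẋ)=(-0.092400, 0.137500) → end (x,ẋ)=(0.160472, 1.527832)
phase 2: p=0.1892, T=0.508, ωT=1.960016, cosh=3.620150, sinh=3.479294; start (x,ẋ)=(0.160472, 1.527832) → end (x,ẋ)=(1.462952, 5.145335)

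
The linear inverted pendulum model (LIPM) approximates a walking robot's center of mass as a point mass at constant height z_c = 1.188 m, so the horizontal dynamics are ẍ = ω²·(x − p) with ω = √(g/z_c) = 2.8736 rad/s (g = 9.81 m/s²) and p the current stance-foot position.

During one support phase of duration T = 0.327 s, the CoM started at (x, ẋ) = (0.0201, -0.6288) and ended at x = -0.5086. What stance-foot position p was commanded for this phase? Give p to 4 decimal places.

ωT = 2.8736·0.327 = 0.939667; cosh(ωT) = 1.474944, sinh(ωT) = 1.084186
x(T) = p + (x₀−p)·cosh(ωT) + (ẋ₀/ω)·sinh(ωT) ⇒ p·(1 − cosh) = x(T) − x₀·cosh − (ẋ₀/ω)·sinh
numerator   = -0.5086 − (0.0201)·1.474944 − (-0.6288/2.8736)·1.084186 = -0.301005
denominator = 1 − 1.474944 = -0.474944
p = -0.301005 / -0.474944 = 0.6338

p = 0.6338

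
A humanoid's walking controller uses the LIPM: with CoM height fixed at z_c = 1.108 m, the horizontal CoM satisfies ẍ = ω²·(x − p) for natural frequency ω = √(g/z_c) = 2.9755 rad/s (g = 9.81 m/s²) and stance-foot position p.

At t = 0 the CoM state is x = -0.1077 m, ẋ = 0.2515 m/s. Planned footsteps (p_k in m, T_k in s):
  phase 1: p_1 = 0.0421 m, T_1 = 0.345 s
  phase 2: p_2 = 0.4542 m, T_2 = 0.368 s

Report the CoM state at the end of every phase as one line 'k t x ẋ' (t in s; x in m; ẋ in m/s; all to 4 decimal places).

phase 1: p=0.0421, T=0.345, ωT=1.026547, cosh=1.574827, sinh=1.216585; start (x,ẋ)=(-0.107700, 0.251500) → end (x,ẋ)=(-0.090979, -0.146199)
phase 2: p=0.4542, T=0.368, ωT=1.094984, cosh=1.661840, sinh=1.327295; start (x,ẋ)=(-0.090979, -0.146199) → end (x,ẋ)=(-0.517016, -2.396071)

1 0.3450 -0.0910 -0.1462
2 0.7130 -0.5170 -2.3961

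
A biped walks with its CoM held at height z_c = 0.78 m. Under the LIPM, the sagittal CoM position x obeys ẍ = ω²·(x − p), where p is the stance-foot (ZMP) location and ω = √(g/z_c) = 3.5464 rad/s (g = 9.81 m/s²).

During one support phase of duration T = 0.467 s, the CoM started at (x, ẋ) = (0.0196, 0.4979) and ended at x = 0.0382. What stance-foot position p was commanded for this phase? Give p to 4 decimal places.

ωT = 3.5464·0.467 = 1.656169; cosh(ωT) = 2.715034, sinh(ωT) = 2.524166
x(T) = p + (x₀−p)·cosh(ωT) + (ẋ₀/ω)·sinh(ωT) ⇒ p·(1 − cosh) = x(T) − x₀·cosh − (ẋ₀/ω)·sinh
numerator   = 0.0382 − (0.0196)·2.715034 − (0.4979/3.5464)·2.524166 = -0.369397
denominator = 1 − 2.715034 = -1.715034
p = -0.369397 / -1.715034 = 0.2154

p = 0.2154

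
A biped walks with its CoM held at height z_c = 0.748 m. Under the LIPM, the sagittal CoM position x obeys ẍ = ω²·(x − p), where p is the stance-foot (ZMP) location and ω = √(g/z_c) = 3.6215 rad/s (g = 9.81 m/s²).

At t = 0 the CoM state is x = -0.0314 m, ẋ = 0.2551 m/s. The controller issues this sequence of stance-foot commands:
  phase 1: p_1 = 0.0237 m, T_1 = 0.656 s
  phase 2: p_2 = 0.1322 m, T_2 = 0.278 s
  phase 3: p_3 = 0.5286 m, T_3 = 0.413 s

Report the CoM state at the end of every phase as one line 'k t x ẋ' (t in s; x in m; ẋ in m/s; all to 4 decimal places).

phase 1: p=0.0237, T=0.656, ωT=2.375704, cosh=5.425767, sinh=5.332818; start (x,ẋ)=(-0.031400, 0.255100) → end (x,ẋ)=(0.100386, 0.319978)
phase 2: p=0.1322, T=0.278, ωT=1.006777, cosh=1.551080, sinh=1.185686; start (x,ẋ)=(0.100386, 0.319978) → end (x,ẋ)=(0.187616, 0.359704)
phase 3: p=0.5286, T=0.413, ωT=1.495680, cosh=2.343232, sinh=2.119136; start (x,ẋ)=(0.187616, 0.359704) → end (x,ẋ)=(-0.059923, -1.773998)

1 0.6560 0.1004 0.3200
2 0.9340 0.1876 0.3597
3 1.3470 -0.0599 -1.7740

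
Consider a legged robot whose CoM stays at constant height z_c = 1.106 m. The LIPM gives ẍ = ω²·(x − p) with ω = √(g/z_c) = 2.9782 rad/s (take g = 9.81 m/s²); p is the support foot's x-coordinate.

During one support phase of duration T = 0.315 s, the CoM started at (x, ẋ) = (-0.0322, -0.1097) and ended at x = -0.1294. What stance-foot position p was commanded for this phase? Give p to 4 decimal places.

ωT = 2.9782·0.315 = 0.938133; cosh(ωT) = 1.473282, sinh(ωT) = 1.081924
x(T) = p + (x₀−p)·cosh(ωT) + (ẋ₀/ω)·sinh(ωT) ⇒ p·(1 − cosh) = x(T) − x₀·cosh − (ẋ₀/ω)·sinh
numerator   = -0.1294 − (-0.0322)·1.473282 − (-0.1097/2.9782)·1.081924 = -0.042108
denominator = 1 − 1.473282 = -0.473282
p = -0.042108 / -0.473282 = 0.0890

p = 0.0890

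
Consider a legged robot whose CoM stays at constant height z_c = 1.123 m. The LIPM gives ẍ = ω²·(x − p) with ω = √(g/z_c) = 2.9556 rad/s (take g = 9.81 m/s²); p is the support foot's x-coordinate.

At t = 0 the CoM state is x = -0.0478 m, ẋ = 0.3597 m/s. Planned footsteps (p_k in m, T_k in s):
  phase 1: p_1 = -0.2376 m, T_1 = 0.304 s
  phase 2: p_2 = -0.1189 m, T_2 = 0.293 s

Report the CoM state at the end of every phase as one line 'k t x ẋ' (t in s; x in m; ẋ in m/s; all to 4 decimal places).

1 0.3040 0.1588 1.0896
2 0.5970 0.6302 2.3273

phase 1: p=-0.2376, T=0.304, ωT=0.898502, cosh=1.431551, sinh=1.024372; start (x,ẋ)=(-0.047800, 0.359700) → end (x,ẋ)=(0.158776, 1.089574)
phase 2: p=-0.1189, T=0.293, ωT=0.865991, cosh=1.398997, sinh=0.978363; start (x,ẋ)=(0.158776, 1.089574) → end (x,ẋ)=(0.630238, 2.327251)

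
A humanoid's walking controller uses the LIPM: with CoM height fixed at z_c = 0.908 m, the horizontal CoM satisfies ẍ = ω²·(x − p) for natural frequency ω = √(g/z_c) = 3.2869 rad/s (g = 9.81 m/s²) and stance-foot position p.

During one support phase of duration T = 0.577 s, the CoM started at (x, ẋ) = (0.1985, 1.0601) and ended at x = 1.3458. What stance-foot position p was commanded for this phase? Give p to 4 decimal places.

ωT = 3.2869·0.577 = 1.896541; cosh(ωT) = 3.406448, sinh(ωT) = 3.256362
x(T) = p + (x₀−p)·cosh(ωT) + (ẋ₀/ω)·sinh(ωT) ⇒ p·(1 − cosh) = x(T) − x₀·cosh − (ẋ₀/ω)·sinh
numerator   = 1.3458 − (0.1985)·3.406448 − (1.0601/3.2869)·3.256362 = -0.380631
denominator = 1 − 3.406448 = -2.406448
p = -0.380631 / -2.406448 = 0.1582

p = 0.1582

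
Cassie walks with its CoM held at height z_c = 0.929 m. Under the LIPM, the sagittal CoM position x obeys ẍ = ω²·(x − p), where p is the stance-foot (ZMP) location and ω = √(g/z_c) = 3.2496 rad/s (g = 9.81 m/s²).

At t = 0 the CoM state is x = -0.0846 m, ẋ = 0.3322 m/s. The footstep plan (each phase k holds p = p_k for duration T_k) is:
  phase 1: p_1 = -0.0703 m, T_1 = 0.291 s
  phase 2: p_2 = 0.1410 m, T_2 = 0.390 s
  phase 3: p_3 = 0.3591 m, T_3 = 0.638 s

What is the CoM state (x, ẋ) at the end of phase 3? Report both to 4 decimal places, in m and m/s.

x = -0.3135, ẋ = -2.0669

phase 1: p=-0.0703, T=0.291, ωT=0.945634, cosh=1.481439, sinh=1.093005; start (x,ẋ)=(-0.084600, 0.332200) → end (x,ẋ)=(0.020251, 0.441343)
phase 2: p=0.1410, T=0.390, ωT=1.267344, cosh=1.916493, sinh=1.634914; start (x,ẋ)=(0.020251, 0.441343) → end (x,ẋ)=(0.131631, 0.204314)
phase 3: p=0.3591, T=0.638, ωT=2.073245, cosh=4.038178, sinh=3.912401; start (x,ẋ)=(0.131631, 0.204314) → end (x,ẋ)=(-0.313475, -2.066930)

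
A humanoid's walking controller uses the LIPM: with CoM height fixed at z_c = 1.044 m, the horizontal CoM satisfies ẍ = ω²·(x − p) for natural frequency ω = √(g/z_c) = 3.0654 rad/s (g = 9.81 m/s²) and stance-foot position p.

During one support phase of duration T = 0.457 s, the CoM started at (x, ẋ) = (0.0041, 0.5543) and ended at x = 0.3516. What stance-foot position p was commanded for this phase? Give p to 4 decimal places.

p = 0.0017

ωT = 3.0654·0.457 = 1.400888; cosh(ωT) = 2.152590, sinh(ωT) = 1.906212
x(T) = p + (x₀−p)·cosh(ωT) + (ẋ₀/ω)·sinh(ωT) ⇒ p·(1 − cosh) = x(T) − x₀·cosh − (ẋ₀/ω)·sinh
numerator   = 0.3516 − (0.0041)·2.152590 − (0.5543/3.0654)·1.906212 = -0.001916
denominator = 1 − 2.152590 = -1.152590
p = -0.001916 / -1.152590 = 0.0017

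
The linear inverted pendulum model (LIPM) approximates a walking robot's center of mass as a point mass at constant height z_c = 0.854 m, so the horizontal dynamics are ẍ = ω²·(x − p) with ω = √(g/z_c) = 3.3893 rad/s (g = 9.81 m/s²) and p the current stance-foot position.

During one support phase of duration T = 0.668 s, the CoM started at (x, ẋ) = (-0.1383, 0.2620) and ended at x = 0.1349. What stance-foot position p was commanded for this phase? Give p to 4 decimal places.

ωT = 3.3893·0.668 = 2.264052; cosh(ωT) = 4.862965, sinh(ωT) = 4.759037
x(T) = p + (x₀−p)·cosh(ωT) + (ẋ₀/ω)·sinh(ωT) ⇒ p·(1 − cosh) = x(T) − x₀·cosh − (ẋ₀/ω)·sinh
numerator   = 0.1349 − (-0.1383)·4.862965 − (0.2620/3.3893)·4.759037 = 0.439565
denominator = 1 − 4.862965 = -3.862965
p = 0.439565 / -3.862965 = -0.1138

p = -0.1138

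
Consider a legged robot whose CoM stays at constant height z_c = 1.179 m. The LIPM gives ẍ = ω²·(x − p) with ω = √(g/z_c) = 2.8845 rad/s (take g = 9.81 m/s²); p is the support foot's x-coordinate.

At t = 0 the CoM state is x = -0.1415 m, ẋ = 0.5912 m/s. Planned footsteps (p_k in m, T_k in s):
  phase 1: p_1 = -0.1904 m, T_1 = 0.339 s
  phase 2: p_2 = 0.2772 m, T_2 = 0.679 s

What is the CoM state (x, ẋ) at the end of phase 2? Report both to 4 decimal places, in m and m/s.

x = 0.9750, ẋ = 2.2270

phase 1: p=-0.1904, T=0.339, ωT=0.977846, cosh=1.517421, sinh=1.141301; start (x,ẋ)=(-0.141500, 0.591200) → end (x,ẋ)=(0.117720, 1.058082)
phase 2: p=0.2772, T=0.679, ωT=1.958576, cosh=3.615140, sinh=3.474081; start (x,ẋ)=(0.117720, 1.058082) → end (x,ẋ)=(0.975008, 2.226969)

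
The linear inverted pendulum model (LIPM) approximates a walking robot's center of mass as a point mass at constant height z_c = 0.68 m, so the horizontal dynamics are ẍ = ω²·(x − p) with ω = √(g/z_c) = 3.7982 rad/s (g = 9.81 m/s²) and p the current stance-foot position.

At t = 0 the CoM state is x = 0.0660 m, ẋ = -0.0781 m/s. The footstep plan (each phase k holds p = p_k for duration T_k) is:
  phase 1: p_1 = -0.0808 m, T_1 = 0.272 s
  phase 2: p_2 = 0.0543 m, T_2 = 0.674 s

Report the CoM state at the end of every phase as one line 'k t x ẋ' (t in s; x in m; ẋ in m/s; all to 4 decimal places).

1 0.2720 0.1263 0.5605
2 0.9460 1.4717 5.4058

phase 1: p=-0.0808, T=0.272, ωT=1.033110, cosh=1.582845, sinh=1.226947; start (x,ẋ)=(0.066000, -0.078100) → end (x,ẋ)=(0.126333, 0.560496)
phase 2: p=0.0543, T=0.674, ωT=2.559987, cosh=6.506476, sinh=6.429170; start (x,ẋ)=(0.126333, 0.560496) → end (x,ẋ)=(1.471724, 5.405838)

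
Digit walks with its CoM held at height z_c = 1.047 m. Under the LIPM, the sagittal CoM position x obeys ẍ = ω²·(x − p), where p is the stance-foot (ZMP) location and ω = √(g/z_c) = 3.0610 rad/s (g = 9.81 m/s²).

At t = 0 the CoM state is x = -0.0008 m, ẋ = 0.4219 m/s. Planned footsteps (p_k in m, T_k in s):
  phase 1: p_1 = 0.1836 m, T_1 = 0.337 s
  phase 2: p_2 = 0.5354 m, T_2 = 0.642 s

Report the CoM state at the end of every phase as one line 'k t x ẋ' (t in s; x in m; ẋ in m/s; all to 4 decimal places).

1 0.3370 0.0608 -0.0242
2 0.9790 -1.2187 -5.1691

phase 1: p=0.1836, T=0.337, ωT=1.031557, cosh=1.580941, sinh=1.224489; start (x,ẋ)=(-0.000800, 0.421900) → end (x,ẋ)=(0.060847, -0.024162)
phase 2: p=0.5354, T=0.642, ωT=1.965162, cosh=3.638101, sinh=3.497968; start (x,ẋ)=(0.060847, -0.024162) → end (x,ẋ)=(-1.218684, -5.169078)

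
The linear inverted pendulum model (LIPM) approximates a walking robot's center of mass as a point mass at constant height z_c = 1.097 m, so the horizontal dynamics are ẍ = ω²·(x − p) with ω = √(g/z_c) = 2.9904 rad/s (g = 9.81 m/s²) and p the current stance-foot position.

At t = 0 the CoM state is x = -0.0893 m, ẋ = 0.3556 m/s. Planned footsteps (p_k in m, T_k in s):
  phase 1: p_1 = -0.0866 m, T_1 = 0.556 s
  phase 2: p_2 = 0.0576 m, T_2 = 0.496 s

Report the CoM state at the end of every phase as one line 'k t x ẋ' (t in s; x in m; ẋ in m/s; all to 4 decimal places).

1 0.5560 0.2083 0.9508
2 1.0520 1.0713 3.1449

phase 1: p=-0.0866, T=0.556, ωT=1.662662, cosh=2.731483, sinh=2.541849; start (x,ẋ)=(-0.089300, 0.355600) → end (x,ẋ)=(0.208286, 0.950792)
phase 2: p=0.0576, T=0.496, ωT=1.483238, cosh=2.317048, sinh=2.090147; start (x,ẋ)=(0.208286, 0.950792) → end (x,ẋ)=(1.071305, 3.144876)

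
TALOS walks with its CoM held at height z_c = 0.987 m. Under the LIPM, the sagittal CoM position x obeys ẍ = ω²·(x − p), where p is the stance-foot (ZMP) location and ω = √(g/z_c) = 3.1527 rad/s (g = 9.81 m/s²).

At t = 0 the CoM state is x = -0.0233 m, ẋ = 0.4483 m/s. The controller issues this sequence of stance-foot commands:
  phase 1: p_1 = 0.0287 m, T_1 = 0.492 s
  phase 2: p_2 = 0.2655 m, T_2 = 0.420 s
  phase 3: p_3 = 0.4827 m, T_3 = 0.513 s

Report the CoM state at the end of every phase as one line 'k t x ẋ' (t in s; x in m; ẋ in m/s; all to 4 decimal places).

1 0.4920 0.2208 0.7355
2 0.9120 0.5831 1.2343
3 1.4250 1.6932 3.9985

phase 1: p=0.0287, T=0.492, ωT=1.551128, cosh=2.464399, sinh=2.252390; start (x,ẋ)=(-0.023300, 0.448300) → end (x,ẋ)=(0.220831, 0.735532)
phase 2: p=0.2655, T=0.420, ωT=1.324134, cosh=2.012481, sinh=1.746448; start (x,ẋ)=(0.220831, 0.735532) → end (x,ẋ)=(0.583055, 1.234297)
phase 3: p=0.4827, T=0.513, ωT=1.617335, cosh=2.619035, sinh=2.420608; start (x,ẋ)=(0.583055, 1.234297) → end (x,ẋ)=(1.693214, 3.998524)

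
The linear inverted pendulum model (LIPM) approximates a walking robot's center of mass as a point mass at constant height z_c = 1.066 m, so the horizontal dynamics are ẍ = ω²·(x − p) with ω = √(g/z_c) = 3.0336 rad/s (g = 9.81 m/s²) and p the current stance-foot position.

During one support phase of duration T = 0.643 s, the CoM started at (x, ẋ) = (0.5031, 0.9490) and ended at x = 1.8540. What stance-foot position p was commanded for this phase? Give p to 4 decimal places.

p = 0.3976

ωT = 3.0336·0.643 = 1.950605; cosh(ωT) = 3.587564, sinh(ωT) = 3.445376
x(T) = p + (x₀−p)·cosh(ωT) + (ẋ₀/ω)·sinh(ωT) ⇒ p·(1 − cosh) = x(T) − x₀·cosh − (ẋ₀/ω)·sinh
numerator   = 1.8540 − (0.5031)·3.587564 − (0.9490/3.0336)·3.445376 = -1.028719
denominator = 1 − 3.587564 = -2.587564
p = -1.028719 / -2.587564 = 0.3976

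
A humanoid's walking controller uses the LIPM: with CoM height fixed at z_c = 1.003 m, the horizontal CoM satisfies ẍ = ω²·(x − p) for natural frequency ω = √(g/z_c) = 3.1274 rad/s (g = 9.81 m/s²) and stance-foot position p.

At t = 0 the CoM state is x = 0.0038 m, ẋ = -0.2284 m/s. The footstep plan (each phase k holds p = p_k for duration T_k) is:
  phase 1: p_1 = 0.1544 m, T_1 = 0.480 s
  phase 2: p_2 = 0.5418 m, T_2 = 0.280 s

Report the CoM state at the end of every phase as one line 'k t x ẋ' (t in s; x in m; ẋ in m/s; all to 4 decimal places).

1 0.4800 -0.3559 -1.5420
2 0.7600 -1.2118 -4.9570

phase 1: p=0.1544, T=0.480, ωT=1.501152, cosh=2.354864, sinh=2.131991; start (x,ẋ)=(0.003800, -0.228400) → end (x,ẋ)=(-0.355946, -1.541990)
phase 2: p=0.5418, T=0.280, ωT=0.875672, cosh=1.408535, sinh=0.991953; start (x,ẋ)=(-0.355946, -1.541990) → end (x,ẋ)=(-1.211797, -4.956964)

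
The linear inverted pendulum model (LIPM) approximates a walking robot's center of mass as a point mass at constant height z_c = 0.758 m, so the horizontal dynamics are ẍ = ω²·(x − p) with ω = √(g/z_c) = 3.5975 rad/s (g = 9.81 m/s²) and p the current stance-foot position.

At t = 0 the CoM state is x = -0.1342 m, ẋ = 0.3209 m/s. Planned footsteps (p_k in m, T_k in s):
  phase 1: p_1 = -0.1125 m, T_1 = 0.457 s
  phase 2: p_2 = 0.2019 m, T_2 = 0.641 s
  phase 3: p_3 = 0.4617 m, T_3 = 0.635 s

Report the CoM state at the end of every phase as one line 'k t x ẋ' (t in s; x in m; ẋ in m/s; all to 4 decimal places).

1 0.4570 0.0515 0.6670
2 1.0980 0.3607 0.6918
3 1.7330 0.8952 1.6669

phase 1: p=-0.1125, T=0.457, ωT=1.644058, cosh=2.684662, sinh=2.491467; start (x,ẋ)=(-0.134200, 0.320900) → end (x,ẋ)=(0.051484, 0.667010)
phase 2: p=0.2019, T=0.641, ωT=2.305998, cosh=5.066921, sinh=4.967262; start (x,ẋ)=(0.051484, 0.667010) → end (x,ẋ)=(0.360729, 0.691790)
phase 3: p=0.4617, T=0.635, ωT=2.284413, cosh=4.960875, sinh=4.859041; start (x,ẋ)=(0.360729, 0.691790) → end (x,ẋ)=(0.895177, 1.666870)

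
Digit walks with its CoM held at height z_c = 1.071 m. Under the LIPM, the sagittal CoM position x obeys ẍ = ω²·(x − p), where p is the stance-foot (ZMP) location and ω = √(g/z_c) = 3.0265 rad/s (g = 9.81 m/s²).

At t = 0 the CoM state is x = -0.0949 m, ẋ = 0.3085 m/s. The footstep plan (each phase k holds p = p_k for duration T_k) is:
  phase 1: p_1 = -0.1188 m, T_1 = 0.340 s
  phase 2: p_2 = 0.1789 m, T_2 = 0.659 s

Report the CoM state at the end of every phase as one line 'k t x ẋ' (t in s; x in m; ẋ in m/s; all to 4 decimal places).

phase 1: p=-0.1188, T=0.340, ωT=1.029010, cosh=1.577827, sinh=1.220467; start (x,ẋ)=(-0.094900, 0.308500) → end (x,ẋ)=(0.043316, 0.575040)
phase 2: p=0.1789, T=0.659, ωT=1.994464, cosh=3.742173, sinh=3.606086; start (x,ẋ)=(0.043316, 0.575040) → end (x,ẋ)=(0.356683, 0.672159)

1 0.3400 0.0433 0.5750
2 0.9990 0.3567 0.6722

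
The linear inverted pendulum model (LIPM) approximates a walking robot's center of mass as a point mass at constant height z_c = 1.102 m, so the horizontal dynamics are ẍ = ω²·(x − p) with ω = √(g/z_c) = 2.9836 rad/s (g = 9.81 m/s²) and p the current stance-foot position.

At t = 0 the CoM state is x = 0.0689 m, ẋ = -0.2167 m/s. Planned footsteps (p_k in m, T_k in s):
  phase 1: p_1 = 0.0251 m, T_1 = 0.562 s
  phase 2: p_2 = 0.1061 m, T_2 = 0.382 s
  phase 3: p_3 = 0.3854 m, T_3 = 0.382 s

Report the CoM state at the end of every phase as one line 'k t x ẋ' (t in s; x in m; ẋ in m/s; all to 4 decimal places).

phase 1: p=0.0251, T=0.562, ωT=1.676783, cosh=2.767649, sinh=2.580675; start (x,ẋ)=(0.068900, -0.216700) → end (x,ẋ)=(-0.041112, -0.262503)
phase 2: p=0.1061, T=0.382, ωT=1.139735, cosh=1.722922, sinh=1.403018; start (x,ẋ)=(-0.041112, -0.262503) → end (x,ẋ)=(-0.270976, -1.068509)
phase 3: p=0.3854, T=0.382, ωT=1.139735, cosh=1.722922, sinh=1.403018; start (x,ẋ)=(-0.270976, -1.068509) → end (x,ẋ)=(-1.247943, -4.588576)

1 0.5620 -0.0411 -0.2625
2 0.9440 -0.2710 -1.0685
3 1.3260 -1.2479 -4.5886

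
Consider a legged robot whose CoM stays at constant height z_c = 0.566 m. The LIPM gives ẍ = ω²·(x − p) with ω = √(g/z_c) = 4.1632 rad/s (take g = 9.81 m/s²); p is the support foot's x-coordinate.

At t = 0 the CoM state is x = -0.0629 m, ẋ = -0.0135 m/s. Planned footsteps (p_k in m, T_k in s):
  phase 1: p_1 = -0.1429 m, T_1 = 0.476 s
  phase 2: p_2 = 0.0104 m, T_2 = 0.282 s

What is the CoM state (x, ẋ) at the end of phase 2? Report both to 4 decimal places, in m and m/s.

phase 1: p=-0.1429, T=0.476, ωT=1.981683, cosh=3.696391, sinh=3.558554; start (x,ẋ)=(-0.062900, -0.013500) → end (x,ẋ)=(0.141272, 1.135296)
phase 2: p=0.0104, T=0.282, ωT=1.174022, cosh=1.772050, sinh=1.462929; start (x,ẋ)=(0.141272, 1.135296) → end (x,ẋ)=(0.641249, 2.808873)

x = 0.6412, ẋ = 2.8089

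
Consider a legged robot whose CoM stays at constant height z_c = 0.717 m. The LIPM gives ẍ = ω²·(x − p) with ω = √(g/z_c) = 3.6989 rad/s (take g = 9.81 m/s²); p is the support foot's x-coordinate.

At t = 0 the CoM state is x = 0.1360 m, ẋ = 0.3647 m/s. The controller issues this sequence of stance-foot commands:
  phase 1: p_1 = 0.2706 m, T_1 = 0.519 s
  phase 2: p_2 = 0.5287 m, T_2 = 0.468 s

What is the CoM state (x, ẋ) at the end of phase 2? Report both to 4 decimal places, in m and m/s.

x = -0.9191, ẋ = -5.1637

phase 1: p=0.2706, T=0.519, ωT=1.919729, cosh=3.482879, sinh=3.336232; start (x,ẋ)=(0.136000, 0.364700) → end (x,ẋ)=(0.130747, -0.390810)
phase 2: p=0.5287, T=0.468, ωT=1.731085, cosh=2.911935, sinh=2.734843; start (x,ẋ)=(0.130747, -0.390810) → end (x,ẋ)=(-0.919067, -5.163676)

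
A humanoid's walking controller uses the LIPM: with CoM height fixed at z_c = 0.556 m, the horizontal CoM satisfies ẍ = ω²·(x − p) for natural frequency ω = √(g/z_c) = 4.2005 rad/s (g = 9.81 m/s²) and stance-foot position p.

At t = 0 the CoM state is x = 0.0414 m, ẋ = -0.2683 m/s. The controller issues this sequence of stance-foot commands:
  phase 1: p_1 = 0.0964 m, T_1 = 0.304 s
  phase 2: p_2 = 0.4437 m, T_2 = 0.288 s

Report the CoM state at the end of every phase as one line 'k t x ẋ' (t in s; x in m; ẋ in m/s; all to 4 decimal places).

phase 1: p=0.0964, T=0.304, ωT=1.276952, cosh=1.932290, sinh=1.653404; start (x,ẋ)=(0.041400, -0.268300) → end (x,ẋ)=(-0.115484, -0.900415)
phase 2: p=0.4437, T=0.288, ωT=1.209744, cosh=1.825450, sinh=1.527176; start (x,ẋ)=(-0.115484, -0.900415) → end (x,ẋ)=(-0.904427, -5.230777)

1 0.3040 -0.1155 -0.9004
2 0.5920 -0.9044 -5.2308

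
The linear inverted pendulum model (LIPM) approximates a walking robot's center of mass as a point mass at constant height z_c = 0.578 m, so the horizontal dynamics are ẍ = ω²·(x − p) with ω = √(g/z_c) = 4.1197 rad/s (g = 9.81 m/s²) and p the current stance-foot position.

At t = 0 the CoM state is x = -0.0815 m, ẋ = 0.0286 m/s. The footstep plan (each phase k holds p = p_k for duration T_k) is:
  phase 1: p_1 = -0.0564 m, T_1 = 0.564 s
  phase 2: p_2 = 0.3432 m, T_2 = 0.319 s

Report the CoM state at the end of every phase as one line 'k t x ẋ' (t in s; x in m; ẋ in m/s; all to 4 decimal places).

1 0.5640 -0.1507 -0.3755
2 0.8830 -0.7995 -4.2619

phase 1: p=-0.0564, T=0.564, ωT=2.323511, cosh=5.154696, sinh=5.056766; start (x,ẋ)=(-0.081500, 0.028600) → end (x,ẋ)=(-0.150678, -0.375468)
phase 2: p=0.3432, T=0.319, ωT=1.314184, cosh=1.995204, sinh=1.726510; start (x,ẋ)=(-0.150678, -0.375468) → end (x,ẋ)=(-0.799540, -4.261940)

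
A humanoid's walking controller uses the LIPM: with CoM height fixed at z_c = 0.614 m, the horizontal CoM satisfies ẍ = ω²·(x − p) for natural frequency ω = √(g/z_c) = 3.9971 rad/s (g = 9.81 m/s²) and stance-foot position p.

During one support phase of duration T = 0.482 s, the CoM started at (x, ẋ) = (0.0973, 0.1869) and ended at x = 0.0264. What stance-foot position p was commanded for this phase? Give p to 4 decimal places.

ωT = 3.9971·0.482 = 1.926602; cosh(ωT) = 3.505892, sinh(ωT) = 3.360249
x(T) = p + (x₀−p)·cosh(ωT) + (ẋ₀/ω)·sinh(ωT) ⇒ p·(1 − cosh) = x(T) − x₀·cosh − (ẋ₀/ω)·sinh
numerator   = 0.0264 − (0.0973)·3.505892 − (0.1869/3.9971)·3.360249 = -0.471845
denominator = 1 − 3.505892 = -2.505892
p = -0.471845 / -2.505892 = 0.1883

p = 0.1883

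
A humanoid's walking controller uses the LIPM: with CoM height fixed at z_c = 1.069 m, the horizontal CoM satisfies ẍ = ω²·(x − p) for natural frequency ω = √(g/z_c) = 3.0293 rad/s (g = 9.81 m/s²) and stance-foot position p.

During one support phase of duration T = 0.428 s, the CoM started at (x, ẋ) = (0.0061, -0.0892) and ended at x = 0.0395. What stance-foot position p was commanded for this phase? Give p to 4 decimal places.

ωT = 3.0293·0.428 = 1.296540; cosh(ωT) = 1.965050, sinh(ωT) = 1.691574
x(T) = p + (x₀−p)·cosh(ωT) + (ẋ₀/ω)·sinh(ωT) ⇒ p·(1 − cosh) = x(T) − x₀·cosh − (ẋ₀/ω)·sinh
numerator   = 0.0395 − (0.0061)·1.965050 − (-0.0892/3.0293)·1.691574 = 0.077323
denominator = 1 − 1.965050 = -0.965050
p = 0.077323 / -0.965050 = -0.0801

p = -0.0801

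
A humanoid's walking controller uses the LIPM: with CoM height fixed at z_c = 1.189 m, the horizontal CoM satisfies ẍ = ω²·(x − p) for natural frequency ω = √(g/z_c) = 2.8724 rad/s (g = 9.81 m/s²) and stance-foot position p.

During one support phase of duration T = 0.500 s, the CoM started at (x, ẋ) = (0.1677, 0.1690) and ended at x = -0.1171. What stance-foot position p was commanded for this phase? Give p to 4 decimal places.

p = 0.4965

ωT = 2.8724·0.500 = 1.436200; cosh(ωT) = 2.221259, sinh(ωT) = 1.983429
x(T) = p + (x₀−p)·cosh(ωT) + (ẋ₀/ω)·sinh(ωT) ⇒ p·(1 − cosh) = x(T) − x₀·cosh − (ẋ₀/ω)·sinh
numerator   = -0.1171 − (0.1677)·2.221259 − (0.1690/2.8724)·1.983429 = -0.606302
denominator = 1 − 2.221259 = -1.221259
p = -0.606302 / -1.221259 = 0.4965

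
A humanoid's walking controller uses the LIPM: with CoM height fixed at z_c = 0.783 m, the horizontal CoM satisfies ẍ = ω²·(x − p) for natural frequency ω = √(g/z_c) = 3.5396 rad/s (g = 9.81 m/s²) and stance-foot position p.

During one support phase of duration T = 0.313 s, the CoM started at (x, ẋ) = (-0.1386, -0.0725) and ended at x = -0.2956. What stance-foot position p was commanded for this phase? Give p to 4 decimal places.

ωT = 3.5396·0.313 = 1.107895; cosh(ωT) = 1.679115, sinh(ωT) = 1.348862
x(T) = p + (x₀−p)·cosh(ωT) + (ẋ₀/ω)·sinh(ωT) ⇒ p·(1 − cosh) = x(T) − x₀·cosh − (ẋ₀/ω)·sinh
numerator   = -0.2956 − (-0.1386)·1.679115 − (-0.0725/3.5396)·1.348862 = -0.035246
denominator = 1 − 1.679115 = -0.679115
p = -0.035246 / -0.679115 = 0.0519

p = 0.0519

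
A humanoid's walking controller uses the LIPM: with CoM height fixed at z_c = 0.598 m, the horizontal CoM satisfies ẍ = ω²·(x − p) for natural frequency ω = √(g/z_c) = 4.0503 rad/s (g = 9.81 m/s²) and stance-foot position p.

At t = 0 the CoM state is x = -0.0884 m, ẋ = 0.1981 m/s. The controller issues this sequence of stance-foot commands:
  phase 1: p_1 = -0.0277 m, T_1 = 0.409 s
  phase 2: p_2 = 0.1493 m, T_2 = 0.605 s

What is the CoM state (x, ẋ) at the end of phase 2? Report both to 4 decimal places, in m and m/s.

x = -1.2435, ẋ = -5.5719

phase 1: p=-0.0277, T=0.409, ωT=1.656573, cosh=2.716054, sinh=2.525262; start (x,ẋ)=(-0.088400, 0.198100) → end (x,ẋ)=(-0.069054, -0.082794)
phase 2: p=0.1493, T=0.605, ωT=2.450432, cosh=5.839802, sinh=5.753546; start (x,ẋ)=(-0.069054, -0.082794) → end (x,ẋ)=(-1.243454, -5.571930)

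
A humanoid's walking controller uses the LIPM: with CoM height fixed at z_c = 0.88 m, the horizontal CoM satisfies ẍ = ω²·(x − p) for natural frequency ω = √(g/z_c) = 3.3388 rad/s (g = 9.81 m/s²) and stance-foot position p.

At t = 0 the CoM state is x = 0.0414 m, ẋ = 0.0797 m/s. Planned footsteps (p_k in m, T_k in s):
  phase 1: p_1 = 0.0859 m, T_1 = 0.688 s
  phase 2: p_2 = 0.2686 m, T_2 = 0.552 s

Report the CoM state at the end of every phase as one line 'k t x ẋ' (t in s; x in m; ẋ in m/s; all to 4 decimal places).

1 0.6880 -0.0201 -0.3310
2 1.2400 -0.9712 -4.0392

phase 1: p=0.0859, T=0.688, ωT=2.297094, cosh=5.022897, sinh=4.922346; start (x,ẋ)=(0.041400, 0.079700) → end (x,ẋ)=(-0.020118, -0.331021)
phase 2: p=0.2686, T=0.552, ωT=1.843018, cosh=3.236953, sinh=3.078614; start (x,ẋ)=(-0.020118, -0.331021) → end (x,ẋ)=(-0.971193, -4.039198)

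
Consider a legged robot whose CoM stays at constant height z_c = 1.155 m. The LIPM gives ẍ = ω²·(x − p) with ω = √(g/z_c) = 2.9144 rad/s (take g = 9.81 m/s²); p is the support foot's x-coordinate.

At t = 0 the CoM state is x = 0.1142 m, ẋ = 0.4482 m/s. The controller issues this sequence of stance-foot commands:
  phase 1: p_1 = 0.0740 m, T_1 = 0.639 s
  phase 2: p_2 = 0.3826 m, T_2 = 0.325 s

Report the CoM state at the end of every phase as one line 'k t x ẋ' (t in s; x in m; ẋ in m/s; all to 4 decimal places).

phase 1: p=0.0740, T=0.639, ωT=1.862302, cosh=3.296927, sinh=3.141612; start (x,ẋ)=(0.114200, 0.448200) → end (x,ẋ)=(0.689679, 1.845750)
phase 2: p=0.3826, T=0.325, ωT=0.947180, cosh=1.483131, sinh=1.095298; start (x,ẋ)=(0.689679, 1.845750) → end (x,ẋ)=(1.531713, 3.717726)

1 0.6390 0.6897 1.8458
2 0.9640 1.5317 3.7177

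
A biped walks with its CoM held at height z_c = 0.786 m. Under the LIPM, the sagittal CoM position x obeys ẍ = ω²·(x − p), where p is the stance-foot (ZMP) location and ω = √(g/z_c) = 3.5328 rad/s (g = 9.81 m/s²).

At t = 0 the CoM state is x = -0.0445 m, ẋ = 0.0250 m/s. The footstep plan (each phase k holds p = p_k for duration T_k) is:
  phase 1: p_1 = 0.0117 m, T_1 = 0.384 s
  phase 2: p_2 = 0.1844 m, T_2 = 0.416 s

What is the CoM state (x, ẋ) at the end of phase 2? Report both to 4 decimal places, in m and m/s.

x = -0.6274, ẋ = -2.7144

phase 1: p=0.0117, T=0.384, ωT=1.356595, cosh=2.070243, sinh=1.812707; start (x,ẋ)=(-0.044500, 0.025000) → end (x,ẋ)=(-0.091820, -0.308145)
phase 2: p=0.1844, T=0.416, ωT=1.469645, cosh=2.288849, sinh=2.058842; start (x,ẋ)=(-0.091820, -0.308145) → end (x,ẋ)=(-0.627406, -2.714376)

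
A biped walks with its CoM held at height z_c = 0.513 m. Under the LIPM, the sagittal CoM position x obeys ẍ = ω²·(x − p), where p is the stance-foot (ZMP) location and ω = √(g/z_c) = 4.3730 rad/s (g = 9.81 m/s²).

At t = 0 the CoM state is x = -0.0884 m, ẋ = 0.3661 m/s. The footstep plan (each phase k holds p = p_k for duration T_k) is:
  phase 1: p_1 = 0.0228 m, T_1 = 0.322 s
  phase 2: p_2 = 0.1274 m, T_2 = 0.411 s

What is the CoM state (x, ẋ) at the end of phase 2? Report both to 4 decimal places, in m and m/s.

phase 1: p=0.0228, T=0.322, ωT=1.408106, cosh=2.166406, sinh=1.921799; start (x,ẋ)=(-0.088400, 0.366100) → end (x,ẋ)=(-0.057215, -0.141407)
phase 2: p=0.1274, T=0.411, ωT=1.797303, cosh=3.099549, sinh=2.933804; start (x,ẋ)=(-0.057215, -0.141407) → end (x,ẋ)=(-0.539691, -2.806815)

x = -0.5397, ẋ = -2.8068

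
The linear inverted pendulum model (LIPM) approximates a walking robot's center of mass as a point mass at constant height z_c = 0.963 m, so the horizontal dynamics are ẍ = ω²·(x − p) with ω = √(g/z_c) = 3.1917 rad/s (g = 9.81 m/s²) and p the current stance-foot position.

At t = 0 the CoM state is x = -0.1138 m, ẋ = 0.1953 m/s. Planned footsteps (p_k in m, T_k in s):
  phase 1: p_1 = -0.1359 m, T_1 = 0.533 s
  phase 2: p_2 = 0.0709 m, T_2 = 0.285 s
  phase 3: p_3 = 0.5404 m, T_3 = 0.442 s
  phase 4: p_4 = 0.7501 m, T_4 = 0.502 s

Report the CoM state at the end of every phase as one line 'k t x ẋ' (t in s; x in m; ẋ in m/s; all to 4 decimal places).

phase 1: p=-0.1359, T=0.533, ωT=1.701176, cosh=2.831429, sinh=2.648960; start (x,ẋ)=(-0.113800, 0.195300) → end (x,ẋ)=(0.088764, 0.739827)
phase 2: p=0.0709, T=0.285, ωT=0.909634, cosh=1.443043, sinh=1.040372; start (x,ẋ)=(0.088764, 0.739827) → end (x,ẋ)=(0.337834, 1.126921)
phase 3: p=0.5404, T=0.442, ωT=1.410731, cosh=2.171459, sinh=1.927494; start (x,ẋ)=(0.337834, 1.126921) → end (x,ẋ)=(0.781093, 1.200881)
phase 4: p=0.7501, T=0.502, ωT=1.602233, cosh=2.582776, sinh=2.381330; start (x,ẋ)=(0.781093, 1.200881) → end (x,ẋ)=(1.726128, 3.337173)

1 0.5330 0.0888 0.7398
2 0.8180 0.3378 1.1269
3 1.2600 0.7811 1.2009
4 1.7620 1.7261 3.3372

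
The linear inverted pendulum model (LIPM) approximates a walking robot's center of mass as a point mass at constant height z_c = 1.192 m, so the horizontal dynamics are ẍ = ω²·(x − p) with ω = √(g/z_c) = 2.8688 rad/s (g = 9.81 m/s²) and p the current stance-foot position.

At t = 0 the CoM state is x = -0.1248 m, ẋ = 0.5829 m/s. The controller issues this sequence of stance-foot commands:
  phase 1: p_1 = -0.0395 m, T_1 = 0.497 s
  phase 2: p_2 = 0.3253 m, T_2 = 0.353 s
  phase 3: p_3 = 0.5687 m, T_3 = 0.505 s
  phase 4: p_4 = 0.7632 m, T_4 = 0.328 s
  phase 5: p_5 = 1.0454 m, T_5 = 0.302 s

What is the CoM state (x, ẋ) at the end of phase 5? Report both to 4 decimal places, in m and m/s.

phase 1: p=-0.0395, T=0.497, ωT=1.425794, cosh=2.200738, sinh=1.960421; start (x,ẋ)=(-0.124800, 0.582900) → end (x,ẋ)=(0.171107, 0.803078)
phase 2: p=0.3253, T=0.353, ωT=1.012686, cosh=1.558114, sinh=1.194872; start (x,ẋ)=(0.171107, 0.803078) → end (x,ẋ)=(0.419537, 0.722738)
phase 3: p=0.5687, T=0.505, ωT=1.448744, cosh=2.246314, sinh=2.011449; start (x,ẋ)=(0.419537, 0.722738) → end (x,ẋ)=(0.740378, 0.762758)
phase 4: p=0.7632, T=0.328, ωT=0.940966, cosh=1.476354, sinh=1.086103; start (x,ẋ)=(0.740378, 0.762758) → end (x,ẋ)=(1.018279, 1.054990)
phase 5: p=1.0454, T=0.302, ωT=0.866378, cosh=1.399376, sinh=0.978904; start (x,ẋ)=(1.018279, 1.054990) → end (x,ẋ)=(1.367436, 1.400165)

x = 1.3674, ẋ = 1.4002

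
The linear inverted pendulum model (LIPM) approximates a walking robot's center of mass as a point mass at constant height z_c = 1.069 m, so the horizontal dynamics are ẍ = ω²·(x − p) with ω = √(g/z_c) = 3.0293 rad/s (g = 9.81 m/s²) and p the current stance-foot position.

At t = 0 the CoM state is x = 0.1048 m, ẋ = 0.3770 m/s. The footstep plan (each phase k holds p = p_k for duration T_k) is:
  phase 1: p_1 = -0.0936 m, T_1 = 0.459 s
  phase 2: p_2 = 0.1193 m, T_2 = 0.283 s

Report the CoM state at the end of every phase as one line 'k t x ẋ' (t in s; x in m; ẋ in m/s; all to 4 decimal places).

1 0.4590 0.5640 1.9363
2 0.7420 1.3553 3.9941

phase 1: p=-0.0936, T=0.459, ωT=1.390449, cosh=2.132808, sinh=1.883844; start (x,ẋ)=(0.104800, 0.377000) → end (x,ẋ)=(0.563996, 1.936284)
phase 2: p=0.1193, T=0.283, ωT=0.857292, cosh=1.390540, sinh=0.966230; start (x,ẋ)=(0.563996, 1.936284) → end (x,ẋ)=(1.355267, 3.994104)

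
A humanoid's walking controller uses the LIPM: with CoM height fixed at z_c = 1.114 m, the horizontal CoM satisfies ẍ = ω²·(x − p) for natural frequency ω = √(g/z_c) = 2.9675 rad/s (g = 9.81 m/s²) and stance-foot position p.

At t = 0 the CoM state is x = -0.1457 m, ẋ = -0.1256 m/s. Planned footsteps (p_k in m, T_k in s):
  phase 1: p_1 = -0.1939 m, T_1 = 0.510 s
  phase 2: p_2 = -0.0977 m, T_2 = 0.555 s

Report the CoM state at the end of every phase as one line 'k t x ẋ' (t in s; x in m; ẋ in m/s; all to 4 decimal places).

1 0.5100 -0.1706 0.0100
2 1.0650 -0.2855 -0.5136

phase 1: p=-0.1939, T=0.510, ωT=1.513425, cosh=2.381208, sinh=2.161053; start (x,ẋ)=(-0.145700, -0.125600) → end (x,ẋ)=(-0.170593, 0.010023)
phase 2: p=-0.0977, T=0.555, ωT=1.646963, cosh=2.691911, sinh=2.499277; start (x,ẋ)=(-0.170593, 0.010023) → end (x,ẋ)=(-0.285479, -0.513635)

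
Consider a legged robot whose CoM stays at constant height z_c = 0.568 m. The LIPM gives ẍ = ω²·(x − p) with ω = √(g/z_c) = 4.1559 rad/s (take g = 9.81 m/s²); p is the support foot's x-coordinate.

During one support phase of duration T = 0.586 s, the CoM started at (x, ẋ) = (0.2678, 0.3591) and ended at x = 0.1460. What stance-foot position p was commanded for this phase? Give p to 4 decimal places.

ωT = 4.1559·0.586 = 2.435357; cosh(ωT) = 5.753733, sinh(ωT) = 5.666167
x(T) = p + (x₀−p)·cosh(ωT) + (ẋ₀/ω)·sinh(ωT) ⇒ p·(1 − cosh) = x(T) − x₀·cosh − (ẋ₀/ω)·sinh
numerator   = 0.1460 − (0.2678)·5.753733 − (0.3591/4.1559)·5.666167 = -1.884448
denominator = 1 − 5.753733 = -4.753733
p = -1.884448 / -4.753733 = 0.3964

p = 0.3964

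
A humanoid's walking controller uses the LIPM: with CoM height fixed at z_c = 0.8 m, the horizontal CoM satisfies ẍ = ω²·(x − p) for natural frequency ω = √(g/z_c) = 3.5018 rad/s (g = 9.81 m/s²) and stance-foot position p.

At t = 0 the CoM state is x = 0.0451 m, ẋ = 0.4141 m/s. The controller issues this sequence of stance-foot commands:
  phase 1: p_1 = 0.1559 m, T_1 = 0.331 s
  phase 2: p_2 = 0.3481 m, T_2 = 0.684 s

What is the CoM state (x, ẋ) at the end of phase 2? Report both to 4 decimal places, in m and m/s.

x = -0.5879, ẋ = -3.1935

phase 1: p=0.1559, T=0.331, ωT=1.159096, cosh=1.750410, sinh=1.436640; start (x,ẋ)=(0.045100, 0.414100) → end (x,ẋ)=(0.131842, 0.167429)
phase 2: p=0.3481, T=0.684, ωT=2.395231, cosh=5.530943, sinh=5.439791; start (x,ẋ)=(0.131842, 0.167429) → end (x,ẋ)=(-0.587920, -3.193466)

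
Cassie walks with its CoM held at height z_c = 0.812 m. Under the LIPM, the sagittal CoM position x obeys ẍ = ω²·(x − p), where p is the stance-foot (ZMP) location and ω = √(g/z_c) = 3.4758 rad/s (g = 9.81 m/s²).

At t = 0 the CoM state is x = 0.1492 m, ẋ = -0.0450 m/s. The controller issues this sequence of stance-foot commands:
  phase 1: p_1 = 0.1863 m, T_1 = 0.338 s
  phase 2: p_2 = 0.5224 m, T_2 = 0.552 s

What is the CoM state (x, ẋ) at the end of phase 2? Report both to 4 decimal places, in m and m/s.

phase 1: p=0.1863, T=0.338, ωT=1.174820, cosh=1.773218, sinh=1.464343; start (x,ẋ)=(0.149200, -0.045000) → end (x,ẋ)=(0.101555, -0.268625)
phase 2: p=0.5224, T=0.552, ωT=1.918642, cosh=3.479253, sinh=3.332446; start (x,ẋ)=(0.101555, -0.268625) → end (x,ẋ)=(-1.199371, -5.809224)

x = -1.1994, ẋ = -5.8092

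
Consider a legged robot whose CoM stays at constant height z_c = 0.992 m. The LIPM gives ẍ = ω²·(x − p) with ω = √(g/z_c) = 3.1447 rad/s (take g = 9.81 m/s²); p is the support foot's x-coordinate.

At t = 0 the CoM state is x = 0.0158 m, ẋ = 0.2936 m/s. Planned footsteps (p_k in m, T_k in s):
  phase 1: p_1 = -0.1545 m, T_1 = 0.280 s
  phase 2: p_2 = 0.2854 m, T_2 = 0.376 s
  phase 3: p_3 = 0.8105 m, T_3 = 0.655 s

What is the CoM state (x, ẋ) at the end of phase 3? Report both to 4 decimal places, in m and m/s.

phase 1: p=-0.1545, T=0.280, ωT=0.880516, cosh=1.413356, sinh=0.998788; start (x,ẋ)=(0.015800, 0.293600) → end (x,ẋ)=(0.179445, 0.949855)
phase 2: p=0.2854, T=0.376, ωT=1.182407, cosh=1.784379, sinh=1.477839; start (x,ẋ)=(0.179445, 0.949855) → end (x,ẋ)=(0.542716, 1.202489)
phase 3: p=0.8105, T=0.655, ωT=2.059779, cosh=3.985857, sinh=3.858375; start (x,ẋ)=(0.542716, 1.202489) → end (x,ẋ)=(1.218539, 1.543810)

x = 1.2185, ẋ = 1.5438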